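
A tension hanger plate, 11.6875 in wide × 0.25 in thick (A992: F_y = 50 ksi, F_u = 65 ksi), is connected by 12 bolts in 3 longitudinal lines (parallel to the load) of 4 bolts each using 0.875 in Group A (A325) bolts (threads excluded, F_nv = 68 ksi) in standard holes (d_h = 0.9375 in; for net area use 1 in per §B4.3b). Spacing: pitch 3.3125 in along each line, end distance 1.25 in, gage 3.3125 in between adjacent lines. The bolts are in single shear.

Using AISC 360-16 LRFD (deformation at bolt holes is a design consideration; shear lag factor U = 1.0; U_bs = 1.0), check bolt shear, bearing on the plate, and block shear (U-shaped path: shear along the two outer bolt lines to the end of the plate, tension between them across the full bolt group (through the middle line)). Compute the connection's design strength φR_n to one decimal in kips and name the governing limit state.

Bolt shear: A_b = π(0.875)²/4 = 0.60132 in². φR_n = 0.75 × 68 × 0.60132 × 12 × 1 = 368.0 kips.
Bearing (0.25 in plate, F_u = 65 ksi): end bolts L_c = 1.25 − 0.9375/2 = 0.78125, R_n = min(1.2×0.78125×0.25×65, 2.4×0.875×0.25×65) = 15.234 kips/bolt; interior L_c = 3.3125 − 0.9375 = 2.375, R_n = 34.125 kips/bolt. φR_n = 0.75 × (3×15.234 + 9×34.125) = 264.6 kips.
Block shear: shear path 2×[1.25+3×3.3125] = 2×11.1875 in, A_gv = 5.5938, A_nv = 2×(11.1875 − 3.5×1)×0.25 = 3.8438 in²; tension across gage: (6.625 − 2×1)×0.25 = 1.1563 in². R_n = min(0.6×65×3.8438, 0.6×50×5.5938) + 1.0×65×1.1563 = min(149.91, 167.81) + 75.16 = 225.07 kips. φR_n = 0.75 × 225.07 = 168.8 kips.
Governing: min(368.0, 264.6, 168.8) = 168.8 kips → block shear.

168.8 kips (block shear governs)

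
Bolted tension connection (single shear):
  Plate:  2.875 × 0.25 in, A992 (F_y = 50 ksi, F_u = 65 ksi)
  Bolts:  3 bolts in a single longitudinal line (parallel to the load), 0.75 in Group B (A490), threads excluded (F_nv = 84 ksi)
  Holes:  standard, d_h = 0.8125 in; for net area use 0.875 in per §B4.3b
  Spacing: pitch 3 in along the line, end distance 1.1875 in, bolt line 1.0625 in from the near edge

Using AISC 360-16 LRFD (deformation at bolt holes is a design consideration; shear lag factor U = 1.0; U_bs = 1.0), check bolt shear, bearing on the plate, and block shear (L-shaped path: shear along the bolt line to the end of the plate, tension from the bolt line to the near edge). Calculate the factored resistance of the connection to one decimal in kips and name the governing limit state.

44.2 kips (block shear governs)

Bolt shear: A_b = π(0.75)²/4 = 0.44179 in². φR_n = 0.75 × 84 × 0.44179 × 3 × 1 = 83.5 kips.
Bearing (0.25 in plate, F_u = 65 ksi): end bolts L_c = 1.1875 − 0.8125/2 = 0.78125, R_n = min(1.2×0.78125×0.25×65, 2.4×0.75×0.25×65) = 15.234 kips/bolt; interior L_c = 3 − 0.8125 = 2.1875, R_n = 29.25 kips/bolt. φR_n = 0.75 × (1×15.234 + 2×29.25) = 55.3 kips.
Block shear: shear path 1×[1.1875+2×3] = 1×7.1875 in, A_gv = 1.7969, A_nv = 1×(7.1875 − 2.5×0.875)×0.25 = 1.25 in²; tension to near edge: (1.0625 − 0.5×0.875)×0.25 = 0.15625 in². R_n = min(0.6×65×1.25, 0.6×50×1.7969) + 1.0×65×0.15625 = min(48.75, 53.907) + 10.156 = 58.906 kips. φR_n = 0.75 × 58.906 = 44.2 kips.
Governing: min(83.5, 55.3, 44.2) = 44.2 kips → block shear.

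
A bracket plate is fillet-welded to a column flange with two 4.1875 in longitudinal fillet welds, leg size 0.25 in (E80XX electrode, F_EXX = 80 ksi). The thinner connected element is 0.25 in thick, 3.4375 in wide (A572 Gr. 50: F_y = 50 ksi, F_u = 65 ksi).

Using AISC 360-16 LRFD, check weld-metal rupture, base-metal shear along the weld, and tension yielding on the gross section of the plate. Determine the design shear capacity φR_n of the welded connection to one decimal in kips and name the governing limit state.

Weld metal: throat = 0.707×0.25 = 0.17675 in, L = 2×4.1875 = 8.375 in. φR_n = 0.75 × 0.6 × 80 × 0.17675 × 8.375 = 53.3 kips.
Base metal shear (0.25 in plate): yield φR_n = 1.0×0.6×50×0.25×8.375 = 62.8 kips; rupture φR_n = 0.75×0.6×65×0.25×8.375 = 61.2 kips; take 61.2 kips (rupture).
Tension yield (gross): A_g = 3.4375×0.25 = 0.85938 in². φR_n = 0.90 × 50 × 0.85938 = 38.7 kips.
Governing: min(53.3, 61.2, 38.7) = 38.7 kips → gross-section yield.

38.7 kips (gross-section yield governs)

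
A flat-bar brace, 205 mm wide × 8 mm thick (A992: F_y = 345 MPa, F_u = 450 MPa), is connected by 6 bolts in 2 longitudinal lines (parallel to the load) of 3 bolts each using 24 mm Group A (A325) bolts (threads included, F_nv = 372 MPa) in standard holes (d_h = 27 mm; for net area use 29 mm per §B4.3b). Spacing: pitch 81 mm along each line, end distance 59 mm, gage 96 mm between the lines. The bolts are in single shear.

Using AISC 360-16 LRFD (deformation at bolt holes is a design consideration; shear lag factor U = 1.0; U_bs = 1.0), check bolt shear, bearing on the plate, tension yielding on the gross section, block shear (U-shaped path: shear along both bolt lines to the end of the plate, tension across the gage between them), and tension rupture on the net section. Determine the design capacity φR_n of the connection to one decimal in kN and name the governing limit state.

396.9 kN (net-section rupture governs)

Bolt shear: A_b = π(24)²/4 = 452.39 mm². φR_n = 0.75 × 372 × 452.39 × 6 × 1 = 757.3 kN.
Bearing (8 mm plate, F_u = 450 MPa): end bolts L_c = 59 − 27/2 = 45.5, R_n = min(1.2×45.5×8×450, 2.4×24×8×450) = 196.56 kN/bolt; interior L_c = 81 − 27 = 54, R_n = 207.36 kN/bolt. φR_n = 0.75 × (2×196.56 + 4×207.36) = 916.9 kN.
Tension yield (gross): A_g = 205×8 = 1640 mm². φR_n = 0.90 × 345 × 1640 = 509.2 kN.
Block shear: shear path 2×[59+2×81] = 2×221 mm, A_gv = 3536, A_nv = 2×(221 − 2.5×29)×8 = 2376 mm²; tension across gage: (96 − 1×29)×8 = 536 mm². R_n = min(0.6×450×2376, 0.6×345×3536) + 1.0×450×536 = min(641.52, 731.95) + 241.2 = 882.72 kN. φR_n = 0.75 × 882.72 = 662.0 kN.
Tension rupture (net): A_n = (205 − 2×29)×8 = 1176 mm² (U = 1.0, A_e = A_n). φR_n = 0.75 × 450 × 1176 = 396.9 kN.
Governing: min(757.3, 916.9, 509.2, 662.0, 396.9) = 396.9 kN → net-section rupture.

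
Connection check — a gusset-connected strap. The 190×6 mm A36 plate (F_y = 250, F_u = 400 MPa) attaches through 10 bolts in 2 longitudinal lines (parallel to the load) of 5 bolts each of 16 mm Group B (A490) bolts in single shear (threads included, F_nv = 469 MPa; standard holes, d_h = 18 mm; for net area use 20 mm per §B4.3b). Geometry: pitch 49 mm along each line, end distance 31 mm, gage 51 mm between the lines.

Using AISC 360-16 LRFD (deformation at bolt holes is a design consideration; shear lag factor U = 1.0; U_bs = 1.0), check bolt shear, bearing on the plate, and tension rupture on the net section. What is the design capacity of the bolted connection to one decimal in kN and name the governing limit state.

Bolt shear: A_b = π(16)²/4 = 201.06 mm². φR_n = 0.75 × 469 × 201.06 × 10 × 1 = 707.2 kN.
Bearing (6 mm plate, F_u = 400 MPa): end bolts L_c = 31 − 18/2 = 22, R_n = min(1.2×22×6×400, 2.4×16×6×400) = 63.36 kN/bolt; interior L_c = 49 − 18 = 31, R_n = 89.28 kN/bolt. φR_n = 0.75 × (2×63.36 + 8×89.28) = 630.7 kN.
Tension rupture (net): A_n = (190 − 2×20)×6 = 900 mm² (U = 1.0, A_e = A_n). φR_n = 0.75 × 400 × 900 = 270.0 kN.
Governing: min(707.2, 630.7, 270.0) = 270.0 kN → net-section rupture.

270.0 kN (net-section rupture governs)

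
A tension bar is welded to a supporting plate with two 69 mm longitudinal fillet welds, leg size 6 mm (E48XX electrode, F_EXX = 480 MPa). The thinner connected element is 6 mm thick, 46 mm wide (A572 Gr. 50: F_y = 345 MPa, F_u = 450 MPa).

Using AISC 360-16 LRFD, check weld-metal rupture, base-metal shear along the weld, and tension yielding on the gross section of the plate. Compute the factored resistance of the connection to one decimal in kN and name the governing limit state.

85.7 kN (gross-section yield governs)

Weld metal: throat = 0.707×6 = 4.242 mm, L = 2×69 = 138 mm. φR_n = 0.75 × 0.6 × 480 × 4.242 × 138 = 126.4 kN.
Base metal shear (6 mm plate): yield φR_n = 1.0×0.6×345×6×138 = 171.4 kN; rupture φR_n = 0.75×0.6×450×6×138 = 167.7 kN; take 167.7 kN (rupture).
Tension yield (gross): A_g = 46×6 = 276 mm². φR_n = 0.90 × 345 × 276 = 85.7 kN.
Governing: min(126.4, 167.7, 85.7) = 85.7 kN → gross-section yield.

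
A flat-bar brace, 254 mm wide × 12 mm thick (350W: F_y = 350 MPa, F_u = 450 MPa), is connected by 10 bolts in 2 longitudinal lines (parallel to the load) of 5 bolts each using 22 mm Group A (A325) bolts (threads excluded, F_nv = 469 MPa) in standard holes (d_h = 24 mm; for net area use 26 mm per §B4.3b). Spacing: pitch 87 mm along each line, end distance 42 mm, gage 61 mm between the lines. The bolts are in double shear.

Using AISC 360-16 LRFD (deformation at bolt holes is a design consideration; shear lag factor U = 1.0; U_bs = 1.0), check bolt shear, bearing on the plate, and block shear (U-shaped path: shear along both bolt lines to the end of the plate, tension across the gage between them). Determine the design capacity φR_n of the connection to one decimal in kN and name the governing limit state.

Bolt shear: A_b = π(22)²/4 = 380.13 mm². φR_n = 0.75 × 469 × 380.13 × 10 × 2 = 2674.2 kN.
Bearing (12 mm plate, F_u = 450 MPa): end bolts L_c = 42 − 24/2 = 30, R_n = min(1.2×30×12×450, 2.4×22×12×450) = 194.4 kN/bolt; interior L_c = 87 − 24 = 63, R_n = 285.12 kN/bolt. φR_n = 0.75 × (2×194.4 + 8×285.12) = 2002.3 kN.
Block shear: shear path 2×[42+4×87] = 2×390 mm, A_gv = 9360, A_nv = 2×(390 − 4.5×26)×12 = 6552 mm²; tension across gage: (61 − 1×26)×12 = 420 mm². R_n = min(0.6×450×6552, 0.6×350×9360) + 1.0×450×420 = min(1769, 1965.6) + 189 = 1958 kN. φR_n = 0.75 × 1958 = 1468.5 kN.
Governing: min(2674.2, 2002.3, 1468.5) = 1468.5 kN → block shear.

1468.5 kN (block shear governs)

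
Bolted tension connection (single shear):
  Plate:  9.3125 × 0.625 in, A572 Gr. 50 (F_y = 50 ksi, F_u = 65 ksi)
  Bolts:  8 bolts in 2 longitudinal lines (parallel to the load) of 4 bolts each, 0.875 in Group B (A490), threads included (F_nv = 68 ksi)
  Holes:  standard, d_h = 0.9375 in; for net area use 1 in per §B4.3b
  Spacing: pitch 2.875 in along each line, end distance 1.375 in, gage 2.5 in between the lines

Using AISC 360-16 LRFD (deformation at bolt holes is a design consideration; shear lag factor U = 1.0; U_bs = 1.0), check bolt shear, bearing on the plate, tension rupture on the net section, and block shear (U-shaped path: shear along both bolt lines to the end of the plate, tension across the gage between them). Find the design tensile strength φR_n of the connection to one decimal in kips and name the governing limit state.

Bolt shear: A_b = π(0.875)²/4 = 0.60132 in². φR_n = 0.75 × 68 × 0.60132 × 8 × 1 = 245.3 kips.
Bearing (0.625 in plate, F_u = 65 ksi): end bolts L_c = 1.375 − 0.9375/2 = 0.90625, R_n = min(1.2×0.90625×0.625×65, 2.4×0.875×0.625×65) = 44.18 kips/bolt; interior L_c = 2.875 − 0.9375 = 1.9375, R_n = 85.313 kips/bolt. φR_n = 0.75 × (2×44.18 + 6×85.313) = 450.2 kips.
Tension rupture (net): A_n = (9.3125 − 2×1)×0.625 = 4.5703 in² (U = 1.0, A_e = A_n). φR_n = 0.75 × 65 × 4.5703 = 222.8 kips.
Block shear: shear path 2×[1.375+3×2.875] = 2×10 in, A_gv = 12.5, A_nv = 2×(10 − 3.5×1)×0.625 = 8.125 in²; tension across gage: (2.5 − 1×1)×0.625 = 0.9375 in². R_n = min(0.6×65×8.125, 0.6×50×12.5) + 1.0×65×0.9375 = min(316.88, 375) + 60.938 = 377.82 kips. φR_n = 0.75 × 377.82 = 283.4 kips.
Governing: min(245.3, 450.2, 222.8, 283.4) = 222.8 kips → net-section rupture.

222.8 kips (net-section rupture governs)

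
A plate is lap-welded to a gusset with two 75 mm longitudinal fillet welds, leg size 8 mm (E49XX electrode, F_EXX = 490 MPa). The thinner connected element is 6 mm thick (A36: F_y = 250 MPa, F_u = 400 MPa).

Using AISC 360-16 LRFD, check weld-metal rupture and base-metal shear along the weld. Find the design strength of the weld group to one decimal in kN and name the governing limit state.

135.0 kN (base-metal shear governs)

Weld metal: throat = 0.707×8 = 5.656 mm, L = 2×75 = 150 mm. φR_n = 0.75 × 0.6 × 490 × 5.656 × 150 = 187.1 kN.
Base metal shear (6 mm plate): yield φR_n = 1.0×0.6×250×6×150 = 135.0 kN; rupture φR_n = 0.75×0.6×400×6×150 = 162.0 kN; take 135.0 kN (yield).
Governing: min(187.1, 135.0) = 135.0 kN → base-metal shear.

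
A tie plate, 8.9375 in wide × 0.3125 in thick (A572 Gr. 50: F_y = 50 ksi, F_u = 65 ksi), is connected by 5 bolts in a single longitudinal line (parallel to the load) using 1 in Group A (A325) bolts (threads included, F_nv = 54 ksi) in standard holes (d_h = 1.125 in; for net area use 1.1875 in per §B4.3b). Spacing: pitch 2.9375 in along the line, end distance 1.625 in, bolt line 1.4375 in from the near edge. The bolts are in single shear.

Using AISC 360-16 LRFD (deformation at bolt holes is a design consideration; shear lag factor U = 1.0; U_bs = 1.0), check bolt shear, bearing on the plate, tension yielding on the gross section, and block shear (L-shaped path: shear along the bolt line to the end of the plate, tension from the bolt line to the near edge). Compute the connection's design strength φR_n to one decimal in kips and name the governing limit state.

Bolt shear: A_b = π(1)²/4 = 0.7854 in². φR_n = 0.75 × 54 × 0.7854 × 5 × 1 = 159.0 kips.
Bearing (0.3125 in plate, F_u = 65 ksi): end bolts L_c = 1.625 − 1.125/2 = 1.0625, R_n = min(1.2×1.0625×0.3125×65, 2.4×1×0.3125×65) = 25.898 kips/bolt; interior L_c = 2.9375 − 1.125 = 1.8125, R_n = 44.18 kips/bolt. φR_n = 0.75 × (1×25.898 + 4×44.18) = 152.0 kips.
Tension yield (gross): A_g = 8.9375×0.3125 = 2.793 in². φR_n = 0.90 × 50 × 2.793 = 125.7 kips.
Block shear: shear path 1×[1.625+4×2.9375] = 1×13.375 in, A_gv = 4.1797, A_nv = 1×(13.375 − 4.5×1.1875)×0.3125 = 2.5098 in²; tension to near edge: (1.4375 − 0.5×1.1875)×0.3125 = 0.26367 in². R_n = min(0.6×65×2.5098, 0.6×50×4.1797) + 1.0×65×0.26367 = min(97.882, 125.39) + 17.139 = 115.02 kips. φR_n = 0.75 × 115.02 = 86.3 kips.
Governing: min(159.0, 152.0, 125.7, 86.3) = 86.3 kips → block shear.

86.3 kips (block shear governs)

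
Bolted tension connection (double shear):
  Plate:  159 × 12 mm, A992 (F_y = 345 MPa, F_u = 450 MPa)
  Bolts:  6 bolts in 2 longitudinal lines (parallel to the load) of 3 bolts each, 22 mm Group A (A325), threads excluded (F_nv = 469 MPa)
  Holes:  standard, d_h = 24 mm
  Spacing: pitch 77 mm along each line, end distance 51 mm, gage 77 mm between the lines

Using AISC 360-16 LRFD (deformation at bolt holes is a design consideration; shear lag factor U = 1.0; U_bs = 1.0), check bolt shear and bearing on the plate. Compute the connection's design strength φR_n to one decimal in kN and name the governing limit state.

Bolt shear: A_b = π(22)²/4 = 380.13 mm². φR_n = 0.75 × 469 × 380.13 × 6 × 2 = 1604.5 kN.
Bearing (12 mm plate, F_u = 450 MPa): end bolts L_c = 51 − 24/2 = 39, R_n = min(1.2×39×12×450, 2.4×22×12×450) = 252.72 kN/bolt; interior L_c = 77 − 24 = 53, R_n = 285.12 kN/bolt. φR_n = 0.75 × (2×252.72 + 4×285.12) = 1234.4 kN.
Governing: min(1604.5, 1234.4) = 1234.4 kN → bearing.

1234.4 kN (bearing governs)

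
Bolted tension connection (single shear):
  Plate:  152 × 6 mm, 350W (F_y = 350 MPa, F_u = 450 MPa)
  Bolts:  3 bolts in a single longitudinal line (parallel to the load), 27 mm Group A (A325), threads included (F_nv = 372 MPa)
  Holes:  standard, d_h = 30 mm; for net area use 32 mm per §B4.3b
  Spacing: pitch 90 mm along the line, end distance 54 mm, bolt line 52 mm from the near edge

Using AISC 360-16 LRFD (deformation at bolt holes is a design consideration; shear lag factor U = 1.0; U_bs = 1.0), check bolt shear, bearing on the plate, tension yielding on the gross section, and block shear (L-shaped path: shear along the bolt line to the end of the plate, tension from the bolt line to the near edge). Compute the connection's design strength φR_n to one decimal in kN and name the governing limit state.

260.0 kN (block shear governs)

Bolt shear: A_b = π(27)²/4 = 572.56 mm². φR_n = 0.75 × 372 × 572.56 × 3 × 1 = 479.2 kN.
Bearing (6 mm plate, F_u = 450 MPa): end bolts L_c = 54 − 30/2 = 39, R_n = min(1.2×39×6×450, 2.4×27×6×450) = 126.36 kN/bolt; interior L_c = 90 − 30 = 60, R_n = 174.96 kN/bolt. φR_n = 0.75 × (1×126.36 + 2×174.96) = 357.2 kN.
Tension yield (gross): A_g = 152×6 = 912 mm². φR_n = 0.90 × 350 × 912 = 287.3 kN.
Block shear: shear path 1×[54+2×90] = 1×234 mm, A_gv = 1404, A_nv = 1×(234 − 2.5×32)×6 = 924 mm²; tension to near edge: (52 − 0.5×32)×6 = 216 mm². R_n = min(0.6×450×924, 0.6×350×1404) + 1.0×450×216 = min(249.48, 294.84) + 97.2 = 346.68 kN. φR_n = 0.75 × 346.68 = 260.0 kN.
Governing: min(479.2, 357.2, 287.3, 260.0) = 260.0 kN → block shear.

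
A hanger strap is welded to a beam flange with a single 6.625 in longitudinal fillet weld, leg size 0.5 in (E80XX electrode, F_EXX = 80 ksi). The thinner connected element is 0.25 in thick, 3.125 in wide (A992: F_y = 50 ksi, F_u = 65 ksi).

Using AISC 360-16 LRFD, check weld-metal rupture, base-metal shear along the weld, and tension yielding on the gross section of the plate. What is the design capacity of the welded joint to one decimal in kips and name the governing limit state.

35.2 kips (gross-section yield governs)

Weld metal: throat = 0.707×0.5 = 0.3535 in, L = 6.625 in. φR_n = 0.75 × 0.6 × 80 × 0.3535 × 6.625 = 84.3 kips.
Base metal shear (0.25 in plate): yield φR_n = 1.0×0.6×50×0.25×6.625 = 49.7 kips; rupture φR_n = 0.75×0.6×65×0.25×6.625 = 48.4 kips; take 48.4 kips (rupture).
Tension yield (gross): A_g = 3.125×0.25 = 0.78125 in². φR_n = 0.90 × 50 × 0.78125 = 35.2 kips.
Governing: min(84.3, 48.4, 35.2) = 35.2 kips → gross-section yield.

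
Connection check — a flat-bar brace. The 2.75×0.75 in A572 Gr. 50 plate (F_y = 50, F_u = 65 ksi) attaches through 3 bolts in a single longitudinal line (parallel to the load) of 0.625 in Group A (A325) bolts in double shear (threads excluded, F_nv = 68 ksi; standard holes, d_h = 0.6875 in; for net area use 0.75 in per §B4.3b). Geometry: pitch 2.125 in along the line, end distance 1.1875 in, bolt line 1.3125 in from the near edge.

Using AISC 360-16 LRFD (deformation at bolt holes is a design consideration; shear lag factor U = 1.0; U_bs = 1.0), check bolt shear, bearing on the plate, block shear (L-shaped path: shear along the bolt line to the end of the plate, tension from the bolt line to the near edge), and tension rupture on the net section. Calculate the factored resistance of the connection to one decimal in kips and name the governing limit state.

73.1 kips (net-section rupture governs)

Bolt shear: A_b = π(0.625)²/4 = 0.3068 in². φR_n = 0.75 × 68 × 0.3068 × 3 × 2 = 93.9 kips.
Bearing (0.75 in plate, F_u = 65 ksi): end bolts L_c = 1.1875 − 0.6875/2 = 0.84375, R_n = min(1.2×0.84375×0.75×65, 2.4×0.625×0.75×65) = 49.359 kips/bolt; interior L_c = 2.125 − 0.6875 = 1.4375, R_n = 73.125 kips/bolt. φR_n = 0.75 × (1×49.359 + 2×73.125) = 146.7 kips.
Block shear: shear path 1×[1.1875+2×2.125] = 1×5.4375 in, A_gv = 4.0781, A_nv = 1×(5.4375 − 2.5×0.75)×0.75 = 2.6719 in²; tension to near edge: (1.3125 − 0.5×0.75)×0.75 = 0.70313 in². R_n = min(0.6×65×2.6719, 0.6×50×4.0781) + 1.0×65×0.70313 = min(104.2, 122.34) + 45.703 = 149.9 kips. φR_n = 0.75 × 149.9 = 112.4 kips.
Tension rupture (net): A_n = (2.75 − 1×0.75)×0.75 = 1.5 in² (U = 1.0, A_e = A_n). φR_n = 0.75 × 65 × 1.5 = 73.1 kips.
Governing: min(93.9, 146.7, 112.4, 73.1) = 73.1 kips → net-section rupture.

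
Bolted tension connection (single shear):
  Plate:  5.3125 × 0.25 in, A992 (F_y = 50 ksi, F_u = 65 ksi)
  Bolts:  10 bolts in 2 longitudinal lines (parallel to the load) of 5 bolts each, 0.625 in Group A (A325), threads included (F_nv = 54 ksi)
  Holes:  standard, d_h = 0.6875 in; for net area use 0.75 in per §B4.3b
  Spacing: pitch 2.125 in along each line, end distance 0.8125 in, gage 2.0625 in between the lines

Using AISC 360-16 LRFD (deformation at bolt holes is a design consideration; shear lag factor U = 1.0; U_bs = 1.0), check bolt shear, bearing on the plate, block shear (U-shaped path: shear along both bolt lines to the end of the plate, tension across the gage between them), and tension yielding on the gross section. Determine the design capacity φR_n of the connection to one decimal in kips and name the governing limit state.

Bolt shear: A_b = π(0.625)²/4 = 0.3068 in². φR_n = 0.75 × 54 × 0.3068 × 10 × 1 = 124.3 kips.
Bearing (0.25 in plate, F_u = 65 ksi): end bolts L_c = 0.8125 − 0.6875/2 = 0.46875, R_n = min(1.2×0.46875×0.25×65, 2.4×0.625×0.25×65) = 9.1406 kips/bolt; interior L_c = 2.125 − 0.6875 = 1.4375, R_n = 24.375 kips/bolt. φR_n = 0.75 × (2×9.1406 + 8×24.375) = 160.0 kips.
Block shear: shear path 2×[0.8125+4×2.125] = 2×9.3125 in, A_gv = 4.6563, A_nv = 2×(9.3125 − 4.5×0.75)×0.25 = 2.9688 in²; tension across gage: (2.0625 − 1×0.75)×0.25 = 0.32813 in². R_n = min(0.6×65×2.9688, 0.6×50×4.6563) + 1.0×65×0.32813 = min(115.78, 139.69) + 21.328 = 137.11 kips. φR_n = 0.75 × 137.11 = 102.8 kips.
Tension yield (gross): A_g = 5.3125×0.25 = 1.3281 in². φR_n = 0.90 × 50 × 1.3281 = 59.8 kips.
Governing: min(124.3, 160.0, 102.8, 59.8) = 59.8 kips → gross-section yield.

59.8 kips (gross-section yield governs)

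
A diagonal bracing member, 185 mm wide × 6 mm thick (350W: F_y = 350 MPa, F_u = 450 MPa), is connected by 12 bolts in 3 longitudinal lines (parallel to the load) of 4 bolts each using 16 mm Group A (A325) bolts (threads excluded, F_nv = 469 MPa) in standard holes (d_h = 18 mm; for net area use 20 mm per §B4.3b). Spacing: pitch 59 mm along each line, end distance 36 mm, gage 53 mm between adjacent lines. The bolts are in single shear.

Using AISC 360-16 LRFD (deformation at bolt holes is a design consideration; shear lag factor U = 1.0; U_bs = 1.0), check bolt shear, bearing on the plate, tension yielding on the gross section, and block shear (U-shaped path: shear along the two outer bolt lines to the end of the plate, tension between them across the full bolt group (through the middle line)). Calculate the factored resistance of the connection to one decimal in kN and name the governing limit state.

Bolt shear: A_b = π(16)²/4 = 201.06 mm². φR_n = 0.75 × 469 × 201.06 × 12 × 1 = 848.7 kN.
Bearing (6 mm plate, F_u = 450 MPa): end bolts L_c = 36 − 18/2 = 27, R_n = min(1.2×27×6×450, 2.4×16×6×450) = 87.48 kN/bolt; interior L_c = 59 − 18 = 41, R_n = 103.68 kN/bolt. φR_n = 0.75 × (3×87.48 + 9×103.68) = 896.7 kN.
Tension yield (gross): A_g = 185×6 = 1110 mm². φR_n = 0.90 × 350 × 1110 = 349.7 kN.
Block shear: shear path 2×[36+3×59] = 2×213 mm, A_gv = 2556, A_nv = 2×(213 − 3.5×20)×6 = 1716 mm²; tension across gage: (106 − 2×20)×6 = 396 mm². R_n = min(0.6×450×1716, 0.6×350×2556) + 1.0×450×396 = min(463.32, 536.76) + 178.2 = 641.52 kN. φR_n = 0.75 × 641.52 = 481.1 kN.
Governing: min(848.7, 896.7, 349.7, 481.1) = 349.7 kN → gross-section yield.

349.7 kN (gross-section yield governs)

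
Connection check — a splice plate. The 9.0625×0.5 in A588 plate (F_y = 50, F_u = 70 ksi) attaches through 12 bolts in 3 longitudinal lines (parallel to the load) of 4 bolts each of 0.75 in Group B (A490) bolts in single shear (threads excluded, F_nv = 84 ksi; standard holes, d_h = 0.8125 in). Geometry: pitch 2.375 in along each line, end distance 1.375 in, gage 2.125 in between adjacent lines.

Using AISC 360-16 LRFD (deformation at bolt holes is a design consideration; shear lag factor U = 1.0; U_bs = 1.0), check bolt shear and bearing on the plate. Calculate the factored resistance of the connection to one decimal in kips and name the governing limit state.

Bolt shear: A_b = π(0.75)²/4 = 0.44179 in². φR_n = 0.75 × 84 × 0.44179 × 12 × 1 = 334.0 kips.
Bearing (0.5 in plate, F_u = 70 ksi): end bolts L_c = 1.375 − 0.8125/2 = 0.96875, R_n = min(1.2×0.96875×0.5×70, 2.4×0.75×0.5×70) = 40.688 kips/bolt; interior L_c = 2.375 − 0.8125 = 1.5625, R_n = 63 kips/bolt. φR_n = 0.75 × (3×40.688 + 9×63) = 516.8 kips.
Governing: min(334.0, 516.8) = 334.0 kips → bolt shear.

334.0 kips (bolt shear governs)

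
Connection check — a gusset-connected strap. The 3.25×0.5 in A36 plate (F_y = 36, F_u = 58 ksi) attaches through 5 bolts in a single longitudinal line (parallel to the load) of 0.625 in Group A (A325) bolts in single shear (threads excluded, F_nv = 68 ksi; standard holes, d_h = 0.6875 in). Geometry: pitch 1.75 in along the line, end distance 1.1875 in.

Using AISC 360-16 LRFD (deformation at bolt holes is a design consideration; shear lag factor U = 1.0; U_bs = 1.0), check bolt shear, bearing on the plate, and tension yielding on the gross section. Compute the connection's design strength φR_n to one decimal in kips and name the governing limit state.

52.7 kips (gross-section yield governs)

Bolt shear: A_b = π(0.625)²/4 = 0.3068 in². φR_n = 0.75 × 68 × 0.3068 × 5 × 1 = 78.2 kips.
Bearing (0.5 in plate, F_u = 58 ksi): end bolts L_c = 1.1875 − 0.6875/2 = 0.84375, R_n = min(1.2×0.84375×0.5×58, 2.4×0.625×0.5×58) = 29.363 kips/bolt; interior L_c = 1.75 − 0.6875 = 1.0625, R_n = 36.975 kips/bolt. φR_n = 0.75 × (1×29.363 + 4×36.975) = 132.9 kips.
Tension yield (gross): A_g = 3.25×0.5 = 1.625 in². φR_n = 0.90 × 36 × 1.625 = 52.7 kips.
Governing: min(78.2, 132.9, 52.7) = 52.7 kips → gross-section yield.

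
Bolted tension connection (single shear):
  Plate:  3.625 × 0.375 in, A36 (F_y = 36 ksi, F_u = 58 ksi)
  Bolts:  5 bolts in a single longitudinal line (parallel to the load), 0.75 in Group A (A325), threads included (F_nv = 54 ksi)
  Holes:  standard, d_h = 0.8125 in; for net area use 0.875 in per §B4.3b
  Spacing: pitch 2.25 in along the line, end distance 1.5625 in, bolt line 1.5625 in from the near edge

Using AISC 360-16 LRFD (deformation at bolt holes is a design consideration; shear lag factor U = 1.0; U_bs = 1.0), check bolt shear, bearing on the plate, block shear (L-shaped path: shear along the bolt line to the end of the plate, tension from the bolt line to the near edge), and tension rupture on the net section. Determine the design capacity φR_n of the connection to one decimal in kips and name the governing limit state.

Bolt shear: A_b = π(0.75)²/4 = 0.44179 in². φR_n = 0.75 × 54 × 0.44179 × 5 × 1 = 89.5 kips.
Bearing (0.375 in plate, F_u = 58 ksi): end bolts L_c = 1.5625 − 0.8125/2 = 1.15625, R_n = min(1.2×1.15625×0.375×58, 2.4×0.75×0.375×58) = 30.178 kips/bolt; interior L_c = 2.25 − 0.8125 = 1.4375, R_n = 37.519 kips/bolt. φR_n = 0.75 × (1×30.178 + 4×37.519) = 135.2 kips.
Block shear: shear path 1×[1.5625+4×2.25] = 1×10.5625 in, A_gv = 3.9609, A_nv = 1×(10.5625 − 4.5×0.875)×0.375 = 2.4844 in²; tension to near edge: (1.5625 − 0.5×0.875)×0.375 = 0.42188 in². R_n = min(0.6×58×2.4844, 0.6×36×3.9609) + 1.0×58×0.42188 = min(86.457, 85.555) + 24.469 = 110.02 kips. φR_n = 0.75 × 110.02 = 82.5 kips.
Tension rupture (net): A_n = (3.625 − 1×0.875)×0.375 = 1.0313 in² (U = 1.0, A_e = A_n). φR_n = 0.75 × 58 × 1.0313 = 44.9 kips.
Governing: min(89.5, 135.2, 82.5, 44.9) = 44.9 kips → net-section rupture.

44.9 kips (net-section rupture governs)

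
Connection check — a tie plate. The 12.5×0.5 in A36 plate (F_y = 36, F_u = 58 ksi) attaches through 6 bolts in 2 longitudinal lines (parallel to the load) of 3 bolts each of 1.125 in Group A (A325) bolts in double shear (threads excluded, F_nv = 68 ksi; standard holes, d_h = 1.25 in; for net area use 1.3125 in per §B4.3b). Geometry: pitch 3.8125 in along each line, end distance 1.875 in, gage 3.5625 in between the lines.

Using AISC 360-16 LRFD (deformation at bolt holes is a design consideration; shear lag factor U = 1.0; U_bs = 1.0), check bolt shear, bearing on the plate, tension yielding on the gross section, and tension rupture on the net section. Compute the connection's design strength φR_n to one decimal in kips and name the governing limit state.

Bolt shear: A_b = π(1.125)²/4 = 0.99402 in². φR_n = 0.75 × 68 × 0.99402 × 6 × 2 = 608.3 kips.
Bearing (0.5 in plate, F_u = 58 ksi): end bolts L_c = 1.875 − 1.25/2 = 1.25, R_n = min(1.2×1.25×0.5×58, 2.4×1.125×0.5×58) = 43.5 kips/bolt; interior L_c = 3.8125 − 1.25 = 2.5625, R_n = 78.3 kips/bolt. φR_n = 0.75 × (2×43.5 + 4×78.3) = 300.2 kips.
Tension yield (gross): A_g = 12.5×0.5 = 6.25 in². φR_n = 0.90 × 36 × 6.25 = 202.5 kips.
Tension rupture (net): A_n = (12.5 − 2×1.3125)×0.5 = 4.9375 in² (U = 1.0, A_e = A_n). φR_n = 0.75 × 58 × 4.9375 = 214.8 kips.
Governing: min(608.3, 300.2, 202.5, 214.8) = 202.5 kips → gross-section yield.

202.5 kips (gross-section yield governs)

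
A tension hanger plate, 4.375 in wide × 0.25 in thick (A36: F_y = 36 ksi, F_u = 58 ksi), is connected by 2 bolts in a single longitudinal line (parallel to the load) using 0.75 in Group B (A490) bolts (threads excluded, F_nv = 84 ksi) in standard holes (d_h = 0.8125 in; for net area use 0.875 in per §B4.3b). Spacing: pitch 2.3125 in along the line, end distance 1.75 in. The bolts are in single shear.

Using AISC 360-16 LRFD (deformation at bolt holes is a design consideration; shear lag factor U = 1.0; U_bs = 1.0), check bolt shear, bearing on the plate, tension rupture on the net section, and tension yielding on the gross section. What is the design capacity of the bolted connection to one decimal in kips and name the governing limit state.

Bolt shear: A_b = π(0.75)²/4 = 0.44179 in². φR_n = 0.75 × 84 × 0.44179 × 2 × 1 = 55.7 kips.
Bearing (0.25 in plate, F_u = 58 ksi): end bolts L_c = 1.75 − 0.8125/2 = 1.34375, R_n = min(1.2×1.34375×0.25×58, 2.4×0.75×0.25×58) = 23.381 kips/bolt; interior L_c = 2.3125 − 0.8125 = 1.5, R_n = 26.1 kips/bolt. φR_n = 0.75 × (1×23.381 + 1×26.1) = 37.1 kips.
Tension rupture (net): A_n = (4.375 − 1×0.875)×0.25 = 0.875 in² (U = 1.0, A_e = A_n). φR_n = 0.75 × 58 × 0.875 = 38.1 kips.
Tension yield (gross): A_g = 4.375×0.25 = 1.0938 in². φR_n = 0.90 × 36 × 1.0938 = 35.4 kips.
Governing: min(55.7, 37.1, 38.1, 35.4) = 35.4 kips → gross-section yield.

35.4 kips (gross-section yield governs)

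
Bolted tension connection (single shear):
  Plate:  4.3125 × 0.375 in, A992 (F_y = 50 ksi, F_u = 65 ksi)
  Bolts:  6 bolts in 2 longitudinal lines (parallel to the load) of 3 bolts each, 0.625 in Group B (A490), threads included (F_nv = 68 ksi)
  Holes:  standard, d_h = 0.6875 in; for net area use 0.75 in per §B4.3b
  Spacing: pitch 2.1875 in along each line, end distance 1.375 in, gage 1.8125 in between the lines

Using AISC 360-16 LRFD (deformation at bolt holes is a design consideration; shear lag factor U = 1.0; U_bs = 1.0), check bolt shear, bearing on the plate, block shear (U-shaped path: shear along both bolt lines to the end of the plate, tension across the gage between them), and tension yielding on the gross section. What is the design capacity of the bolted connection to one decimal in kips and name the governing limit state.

72.8 kips (gross-section yield governs)

Bolt shear: A_b = π(0.625)²/4 = 0.3068 in². φR_n = 0.75 × 68 × 0.3068 × 6 × 1 = 93.9 kips.
Bearing (0.375 in plate, F_u = 65 ksi): end bolts L_c = 1.375 − 0.6875/2 = 1.03125, R_n = min(1.2×1.03125×0.375×65, 2.4×0.625×0.375×65) = 30.164 kips/bolt; interior L_c = 2.1875 − 0.6875 = 1.5, R_n = 36.563 kips/bolt. φR_n = 0.75 × (2×30.164 + 4×36.563) = 154.9 kips.
Block shear: shear path 2×[1.375+2×2.1875] = 2×5.75 in, A_gv = 4.3125, A_nv = 2×(5.75 − 2.5×0.75)×0.375 = 2.9063 in²; tension across gage: (1.8125 − 1×0.75)×0.375 = 0.39844 in². R_n = min(0.6×65×2.9063, 0.6×50×4.3125) + 1.0×65×0.39844 = min(113.35, 129.38) + 25.899 = 139.25 kips. φR_n = 0.75 × 139.25 = 104.4 kips.
Tension yield (gross): A_g = 4.3125×0.375 = 1.6172 in². φR_n = 0.90 × 50 × 1.6172 = 72.8 kips.
Governing: min(93.9, 154.9, 104.4, 72.8) = 72.8 kips → gross-section yield.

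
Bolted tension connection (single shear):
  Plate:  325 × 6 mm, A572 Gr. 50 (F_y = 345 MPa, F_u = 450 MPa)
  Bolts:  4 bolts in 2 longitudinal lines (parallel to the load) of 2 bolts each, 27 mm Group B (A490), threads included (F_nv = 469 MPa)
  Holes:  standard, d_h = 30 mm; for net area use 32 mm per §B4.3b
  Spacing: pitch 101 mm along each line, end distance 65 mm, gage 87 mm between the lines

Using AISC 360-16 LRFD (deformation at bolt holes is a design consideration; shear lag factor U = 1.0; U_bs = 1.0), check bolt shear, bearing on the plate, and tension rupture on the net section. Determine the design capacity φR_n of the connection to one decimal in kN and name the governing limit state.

Bolt shear: A_b = π(27)²/4 = 572.56 mm². φR_n = 0.75 × 469 × 572.56 × 4 × 1 = 805.6 kN.
Bearing (6 mm plate, F_u = 450 MPa): end bolts L_c = 65 − 30/2 = 50, R_n = min(1.2×50×6×450, 2.4×27×6×450) = 162 kN/bolt; interior L_c = 101 − 30 = 71, R_n = 174.96 kN/bolt. φR_n = 0.75 × (2×162 + 2×174.96) = 505.4 kN.
Tension rupture (net): A_n = (325 − 2×32)×6 = 1566 mm² (U = 1.0, A_e = A_n). φR_n = 0.75 × 450 × 1566 = 528.5 kN.
Governing: min(805.6, 505.4, 528.5) = 505.4 kN → bearing.

505.4 kN (bearing governs)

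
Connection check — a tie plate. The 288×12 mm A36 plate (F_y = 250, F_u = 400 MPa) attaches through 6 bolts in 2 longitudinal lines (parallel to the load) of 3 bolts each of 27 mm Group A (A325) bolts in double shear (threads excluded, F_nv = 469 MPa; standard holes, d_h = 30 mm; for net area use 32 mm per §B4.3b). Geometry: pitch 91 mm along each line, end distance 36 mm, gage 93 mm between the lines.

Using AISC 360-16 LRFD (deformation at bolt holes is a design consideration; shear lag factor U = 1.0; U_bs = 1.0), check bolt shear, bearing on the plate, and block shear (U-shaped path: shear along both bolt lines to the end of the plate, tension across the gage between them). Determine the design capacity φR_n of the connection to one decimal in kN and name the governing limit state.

Bolt shear: A_b = π(27)²/4 = 572.56 mm². φR_n = 0.75 × 469 × 572.56 × 6 × 2 = 2416.8 kN.
Bearing (12 mm plate, F_u = 400 MPa): end bolts L_c = 36 − 30/2 = 21, R_n = min(1.2×21×12×400, 2.4×27×12×400) = 120.96 kN/bolt; interior L_c = 91 − 30 = 61, R_n = 311.04 kN/bolt. φR_n = 0.75 × (2×120.96 + 4×311.04) = 1114.6 kN.
Block shear: shear path 2×[36+2×91] = 2×218 mm, A_gv = 5232, A_nv = 2×(218 − 2.5×32)×12 = 3312 mm²; tension across gage: (93 − 1×32)×12 = 732 mm². R_n = min(0.6×400×3312, 0.6×250×5232) + 1.0×400×732 = min(794.88, 784.8) + 292.8 = 1077.6 kN. φR_n = 0.75 × 1077.6 = 808.2 kN.
Governing: min(2416.8, 1114.6, 808.2) = 808.2 kN → block shear.

808.2 kN (block shear governs)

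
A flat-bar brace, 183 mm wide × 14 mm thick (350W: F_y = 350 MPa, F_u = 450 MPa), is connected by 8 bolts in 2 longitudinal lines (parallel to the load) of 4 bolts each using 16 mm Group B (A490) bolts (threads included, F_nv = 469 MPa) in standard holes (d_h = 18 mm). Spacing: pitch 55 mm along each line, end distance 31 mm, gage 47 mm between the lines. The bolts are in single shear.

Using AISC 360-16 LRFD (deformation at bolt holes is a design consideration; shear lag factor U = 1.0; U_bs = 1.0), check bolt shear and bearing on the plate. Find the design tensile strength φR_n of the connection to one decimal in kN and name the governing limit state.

Bolt shear: A_b = π(16)²/4 = 201.06 mm². φR_n = 0.75 × 469 × 201.06 × 8 × 1 = 565.8 kN.
Bearing (14 mm plate, F_u = 450 MPa): end bolts L_c = 31 − 18/2 = 22, R_n = min(1.2×22×14×450, 2.4×16×14×450) = 166.32 kN/bolt; interior L_c = 55 − 18 = 37, R_n = 241.92 kN/bolt. φR_n = 0.75 × (2×166.32 + 6×241.92) = 1338.1 kN.
Governing: min(565.8, 1338.1) = 565.8 kN → bolt shear.

565.8 kN (bolt shear governs)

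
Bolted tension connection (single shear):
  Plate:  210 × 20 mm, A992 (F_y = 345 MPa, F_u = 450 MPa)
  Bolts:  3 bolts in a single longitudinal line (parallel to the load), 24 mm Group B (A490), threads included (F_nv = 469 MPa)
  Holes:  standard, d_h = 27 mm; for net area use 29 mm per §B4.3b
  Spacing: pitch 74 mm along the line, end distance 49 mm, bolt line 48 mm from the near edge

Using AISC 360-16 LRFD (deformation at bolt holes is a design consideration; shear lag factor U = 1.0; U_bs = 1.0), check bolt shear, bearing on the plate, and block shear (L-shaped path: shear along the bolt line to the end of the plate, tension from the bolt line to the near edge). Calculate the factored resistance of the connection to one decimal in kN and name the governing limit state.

477.4 kN (bolt shear governs)

Bolt shear: A_b = π(24)²/4 = 452.39 mm². φR_n = 0.75 × 469 × 452.39 × 3 × 1 = 477.4 kN.
Bearing (20 mm plate, F_u = 450 MPa): end bolts L_c = 49 − 27/2 = 35.5, R_n = min(1.2×35.5×20×450, 2.4×24×20×450) = 383.4 kN/bolt; interior L_c = 74 − 27 = 47, R_n = 507.6 kN/bolt. φR_n = 0.75 × (1×383.4 + 2×507.6) = 1049.0 kN.
Block shear: shear path 1×[49+2×74] = 1×197 mm, A_gv = 3940, A_nv = 1×(197 − 2.5×29)×20 = 2490 mm²; tension to near edge: (48 − 0.5×29)×20 = 670 mm². R_n = min(0.6×450×2490, 0.6×345×3940) + 1.0×450×670 = min(672.3, 815.58) + 301.5 = 973.8 kN. φR_n = 0.75 × 973.8 = 730.4 kN.
Governing: min(477.4, 1049.0, 730.4) = 477.4 kN → bolt shear.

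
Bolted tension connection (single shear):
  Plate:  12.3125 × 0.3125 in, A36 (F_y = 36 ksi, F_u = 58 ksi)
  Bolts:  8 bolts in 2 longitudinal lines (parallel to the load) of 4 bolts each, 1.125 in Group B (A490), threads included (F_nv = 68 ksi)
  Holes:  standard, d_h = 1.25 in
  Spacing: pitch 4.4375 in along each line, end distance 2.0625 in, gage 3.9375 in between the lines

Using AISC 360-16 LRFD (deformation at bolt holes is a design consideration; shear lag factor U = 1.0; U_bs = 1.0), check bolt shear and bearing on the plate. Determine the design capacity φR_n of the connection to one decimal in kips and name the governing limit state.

267.1 kips (bearing governs)

Bolt shear: A_b = π(1.125)²/4 = 0.99402 in². φR_n = 0.75 × 68 × 0.99402 × 8 × 1 = 405.6 kips.
Bearing (0.3125 in plate, F_u = 58 ksi): end bolts L_c = 2.0625 − 1.25/2 = 1.4375, R_n = min(1.2×1.4375×0.3125×58, 2.4×1.125×0.3125×58) = 31.266 kips/bolt; interior L_c = 4.4375 − 1.25 = 3.1875, R_n = 48.938 kips/bolt. φR_n = 0.75 × (2×31.266 + 6×48.938) = 267.1 kips.
Governing: min(405.6, 267.1) = 267.1 kips → bearing.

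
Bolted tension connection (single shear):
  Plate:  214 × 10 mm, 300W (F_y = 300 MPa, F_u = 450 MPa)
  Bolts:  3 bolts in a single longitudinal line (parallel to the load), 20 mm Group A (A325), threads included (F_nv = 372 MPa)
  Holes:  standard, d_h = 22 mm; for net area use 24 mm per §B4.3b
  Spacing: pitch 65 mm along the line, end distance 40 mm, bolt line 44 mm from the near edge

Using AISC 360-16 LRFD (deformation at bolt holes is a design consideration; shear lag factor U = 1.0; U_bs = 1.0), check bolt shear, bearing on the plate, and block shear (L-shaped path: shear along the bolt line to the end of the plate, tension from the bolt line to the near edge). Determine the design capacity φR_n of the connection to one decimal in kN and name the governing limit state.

263.0 kN (bolt shear governs)

Bolt shear: A_b = π(20)²/4 = 314.16 mm². φR_n = 0.75 × 372 × 314.16 × 3 × 1 = 263.0 kN.
Bearing (10 mm plate, F_u = 450 MPa): end bolts L_c = 40 − 22/2 = 29, R_n = min(1.2×29×10×450, 2.4×20×10×450) = 156.6 kN/bolt; interior L_c = 65 − 22 = 43, R_n = 216 kN/bolt. φR_n = 0.75 × (1×156.6 + 2×216) = 441.5 kN.
Block shear: shear path 1×[40+2×65] = 1×170 mm, A_gv = 1700, A_nv = 1×(170 − 2.5×24)×10 = 1100 mm²; tension to near edge: (44 − 0.5×24)×10 = 320 mm². R_n = min(0.6×450×1100, 0.6×300×1700) + 1.0×450×320 = min(297, 306) + 144 = 441 kN. φR_n = 0.75 × 441 = 330.8 kN.
Governing: min(263.0, 441.5, 330.8) = 263.0 kN → bolt shear.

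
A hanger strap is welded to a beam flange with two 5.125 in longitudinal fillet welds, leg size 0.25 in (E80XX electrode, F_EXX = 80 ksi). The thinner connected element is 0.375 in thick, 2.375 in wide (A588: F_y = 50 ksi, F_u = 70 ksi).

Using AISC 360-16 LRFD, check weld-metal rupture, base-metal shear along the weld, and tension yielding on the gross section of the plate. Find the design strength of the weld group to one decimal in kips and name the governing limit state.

Weld metal: throat = 0.707×0.25 = 0.17675 in, L = 2×5.125 = 10.25 in. φR_n = 0.75 × 0.6 × 80 × 0.17675 × 10.25 = 65.2 kips.
Base metal shear (0.375 in plate): yield φR_n = 1.0×0.6×50×0.375×10.25 = 115.3 kips; rupture φR_n = 0.75×0.6×70×0.375×10.25 = 121.1 kips; take 115.3 kips (yield).
Tension yield (gross): A_g = 2.375×0.375 = 0.89063 in². φR_n = 0.90 × 50 × 0.89063 = 40.1 kips.
Governing: min(65.2, 115.3, 40.1) = 40.1 kips → gross-section yield.

40.1 kips (gross-section yield governs)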